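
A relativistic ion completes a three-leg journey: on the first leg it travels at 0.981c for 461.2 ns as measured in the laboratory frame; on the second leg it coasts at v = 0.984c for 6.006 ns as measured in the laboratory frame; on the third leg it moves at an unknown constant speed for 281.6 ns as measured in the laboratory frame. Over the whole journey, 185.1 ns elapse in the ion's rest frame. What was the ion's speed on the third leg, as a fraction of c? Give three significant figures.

Leg 1: γ = 1/√(1 − 0.981²) = 1/√0.03764 = 5.154; τ_1 = 461.2/5.154 = 89.48 ns.
Leg 2: γ = 1/√(1 − 0.984²) = 1/√0.03174 = 5.613; τ_2 = 6.006/5.613 = 1.070 ns.
Leg 3: speed unknown; τ_3 = 281.6/γ_3.
Total proper time: 89.48 + 1.070 + τ_3 = 185.1, so τ_3 = 185.1 − 90.55 = 94.55 ns.
γ_3 = 281.6/94.55 = 2.978; β = √(1 − 1/γ²) = √0.8873.

β = 0.942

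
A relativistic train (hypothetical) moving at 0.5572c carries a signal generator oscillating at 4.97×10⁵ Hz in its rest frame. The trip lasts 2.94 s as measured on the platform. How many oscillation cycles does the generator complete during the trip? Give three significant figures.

γ = 1/√(1 − 0.5572²) = 1/√0.6895 = 1.204
The oscillator's own cycle count is N = f × τ where τ is the proper time on the train. τ = Δt/γ = 2.94/1.204 = 2.441 s = 2.441×10⁰ s.
N = 4.97×10⁵ × 2.441×10⁰ = 1.213×10⁶.

N = 1.21×10⁶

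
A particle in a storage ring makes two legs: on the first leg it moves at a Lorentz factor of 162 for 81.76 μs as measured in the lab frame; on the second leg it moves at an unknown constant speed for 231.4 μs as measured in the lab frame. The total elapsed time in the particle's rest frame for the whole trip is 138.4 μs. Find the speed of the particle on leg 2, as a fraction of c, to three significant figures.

Leg 1: γ = 162; τ_1 = 81.76/162.0 = 0.5047 μs.
Leg 2: speed unknown; τ_2 = 231.4/γ_2.
Total proper time: 0.5047 + τ_2 = 138.4, so τ_2 = 138.4 − 0.5047 = 137.9 μs.
γ_2 = 231.4/137.9 = 1.678; β = √(1 − 1/γ²) = √0.6449.

β = 0.803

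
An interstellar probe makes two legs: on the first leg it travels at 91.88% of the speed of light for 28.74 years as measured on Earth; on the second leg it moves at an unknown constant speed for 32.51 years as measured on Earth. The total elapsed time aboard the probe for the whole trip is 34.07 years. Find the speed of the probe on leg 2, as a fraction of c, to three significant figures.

β = 0.715

Leg 1: β = 0.9188; γ = 1/√(1 − 0.9188²) = 1/√0.1558 = 2.533; τ_1 = 28.74/2.533 = 11.34 years.
Leg 2: speed unknown; τ_2 = 32.51/γ_2.
Total proper time: 11.34 + τ_2 = 34.07, so τ_2 = 34.07 − 11.34 = 22.73 years.
γ_2 = 32.51/22.73 = 1.431; β = √(1 − 1/γ²) = √0.5113.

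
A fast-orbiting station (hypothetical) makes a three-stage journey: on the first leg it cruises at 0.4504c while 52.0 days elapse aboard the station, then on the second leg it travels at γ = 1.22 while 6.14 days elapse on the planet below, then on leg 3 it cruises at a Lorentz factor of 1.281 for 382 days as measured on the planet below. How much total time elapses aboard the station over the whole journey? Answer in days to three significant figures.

τ = 355 days

Leg 1: 52.0 days is already measured aboard the station.
Leg 2: γ = 1.22; τ_2 = 6.14/1.220 = 5.033 days.
Leg 3: γ = 1.281; τ_3 = 382/1.281 = 298.2 days.
Total: 52.00 + 5.033 + 298.2 days.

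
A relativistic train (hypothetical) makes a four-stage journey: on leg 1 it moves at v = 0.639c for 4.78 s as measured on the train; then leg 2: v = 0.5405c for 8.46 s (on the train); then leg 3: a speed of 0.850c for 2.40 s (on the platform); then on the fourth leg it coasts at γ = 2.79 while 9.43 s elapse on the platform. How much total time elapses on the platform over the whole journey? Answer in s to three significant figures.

Leg 1: γ = 1/√(1 − 0.639²) = 1/√0.5917 = 1.300; Δt_1 = 1.300 × 4.78 = 6.214 s.
Leg 2: γ = 1/√(1 − 0.5405²) = 1/√0.7079 = 1.189; Δt_2 = 1.189 × 8.46 = 10.06 s.
Leg 3: 2.40 s is already measured on the platform.
Leg 4: 9.43 s is already measured on the platform.
Total: 6.214 + 10.06 + 2.400 + 9.430 s.

Δt = 28.1 s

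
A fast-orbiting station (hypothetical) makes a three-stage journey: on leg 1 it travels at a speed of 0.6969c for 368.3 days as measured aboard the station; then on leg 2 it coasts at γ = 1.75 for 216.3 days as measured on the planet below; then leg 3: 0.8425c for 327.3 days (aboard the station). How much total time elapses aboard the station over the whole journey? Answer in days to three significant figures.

Leg 1: 368.3 days is already measured aboard the station.
Leg 2: γ = 1.75; τ_2 = 216.3/1.750 = 123.6 days.
Leg 3: 327.3 days is already measured aboard the station.
Total: 368.3 + 123.6 + 327.3 days.

τ = 819 days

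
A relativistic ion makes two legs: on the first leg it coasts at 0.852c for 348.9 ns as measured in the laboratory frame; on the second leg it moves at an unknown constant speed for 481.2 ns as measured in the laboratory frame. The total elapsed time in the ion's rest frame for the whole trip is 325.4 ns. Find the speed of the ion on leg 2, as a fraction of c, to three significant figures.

Leg 1: γ = 1/√(1 − 0.852²) = 1/√0.2741 = 1.910; τ_1 = 348.9/1.910 = 182.7 ns.
Leg 2: speed unknown; τ_2 = 481.2/γ_2.
Total proper time: 182.7 + τ_2 = 325.4, so τ_2 = 325.4 − 182.7 = 142.7 ns.
γ_2 = 481.2/142.7 = 3.371; β = √(1 − 1/γ²) = √0.9120.

β = 0.955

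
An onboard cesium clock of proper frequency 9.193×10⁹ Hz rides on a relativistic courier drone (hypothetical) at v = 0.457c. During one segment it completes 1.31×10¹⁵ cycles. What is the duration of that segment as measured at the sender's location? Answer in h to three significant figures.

Δt = 44.5 h

γ = 1/√(1 − 0.457²) = 1/√0.7912 = 1.124
Proper time for N cycles: τ = N/f = 1.31×10¹⁵/(9.193×10⁹) = 1.425×10⁵ s = 39.58 h.
Lab-frame duration Δt = γτ = 1.124 × 39.58 = 44.50 h.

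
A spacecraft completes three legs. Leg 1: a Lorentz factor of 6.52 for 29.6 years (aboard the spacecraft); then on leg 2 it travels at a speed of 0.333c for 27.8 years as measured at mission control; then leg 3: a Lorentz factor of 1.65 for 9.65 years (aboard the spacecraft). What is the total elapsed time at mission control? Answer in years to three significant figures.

Leg 1: γ = 6.52; Δt_1 = 6.520 × 29.6 = 193.0 years.
Leg 2: 27.8 years is already measured at mission control.
Leg 3: γ = 1.65; Δt_3 = 1.650 × 9.65 = 15.92 years.
Total: 193.0 + 27.80 + 15.92 years.

Δt = 237 years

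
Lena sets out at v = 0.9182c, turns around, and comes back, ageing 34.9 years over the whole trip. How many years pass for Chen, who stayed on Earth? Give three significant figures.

γ = 1/√(1 − 0.9182²) = 1/√0.1569 = 2.525
Earth-frame duration is the dilated interval: Δt = γτ = 2.525 × 34.9 years.

Δt = 88.1 years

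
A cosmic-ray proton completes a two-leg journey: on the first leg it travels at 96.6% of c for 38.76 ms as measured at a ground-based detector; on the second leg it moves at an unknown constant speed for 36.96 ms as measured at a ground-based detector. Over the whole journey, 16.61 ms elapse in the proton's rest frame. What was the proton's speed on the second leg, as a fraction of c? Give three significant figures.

β = 0.984

Leg 1: β = 0.966; γ = 1/√(1 − 0.966²) = 1/√0.06684 = 3.868; τ_1 = 38.76/3.868 = 10.02 ms.
Leg 2: speed unknown; τ_2 = 36.96/γ_2.
Total proper time: 10.02 + τ_2 = 16.61, so τ_2 = 16.61 − 10.02 = 6.589 ms.
γ_2 = 36.96/6.589 = 5.609; β = √(1 − 1/γ²) = √0.9682.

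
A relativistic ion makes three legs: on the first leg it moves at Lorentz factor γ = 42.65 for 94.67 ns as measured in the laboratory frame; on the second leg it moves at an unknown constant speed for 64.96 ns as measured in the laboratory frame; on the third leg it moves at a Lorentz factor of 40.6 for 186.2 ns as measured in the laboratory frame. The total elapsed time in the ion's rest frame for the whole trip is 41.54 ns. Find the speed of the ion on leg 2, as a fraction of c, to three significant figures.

β = 0.845

Leg 1: γ = 42.65; τ_1 = 94.67/42.65 = 2.220 ns.
Leg 2: speed unknown; τ_2 = 64.96/γ_2.
Leg 3: γ = 40.6; τ_3 = 186.2/40.60 = 4.586 ns.
Total proper time: 2.220 + τ_2 + 4.586 = 41.54, so τ_2 = 41.54 − 6.806 = 34.73 ns.
γ_2 = 64.96/34.73 = 1.870; β = √(1 − 1/γ²) = √0.7141.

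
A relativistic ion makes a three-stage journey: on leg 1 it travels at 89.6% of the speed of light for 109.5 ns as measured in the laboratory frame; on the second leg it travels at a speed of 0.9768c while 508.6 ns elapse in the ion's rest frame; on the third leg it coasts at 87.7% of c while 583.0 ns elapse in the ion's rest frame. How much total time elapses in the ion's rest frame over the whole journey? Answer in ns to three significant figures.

τ = 1140 ns

Leg 1: β = 0.896; γ = 1/√(1 − 0.896²) = 1/√0.1972 = 2.252; τ_1 = 109.5/2.252 = 48.62 ns.
Leg 2: 508.6 ns is already measured in the ion's rest frame.
Leg 3: 583.0 ns is already measured in the ion's rest frame.
Total: 48.62 + 508.6 + 583.0 ns.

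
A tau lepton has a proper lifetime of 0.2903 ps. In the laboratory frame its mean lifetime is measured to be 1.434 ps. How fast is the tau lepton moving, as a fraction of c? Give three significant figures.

γ = Δt/τ₀ = 1.434/0.2903 = 4.940
β = √(1 − 1/γ²) = √(1 − 0.04098) = √0.9590

β = 0.979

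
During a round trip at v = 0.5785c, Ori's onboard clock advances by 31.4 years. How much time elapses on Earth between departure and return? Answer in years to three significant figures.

Δt = 38.5 years

γ = 1/√(1 − 0.5785²) = 1/√0.6653 = 1.226
Earth-frame duration is the dilated interval: Δt = γτ = 1.226 × 31.4 years.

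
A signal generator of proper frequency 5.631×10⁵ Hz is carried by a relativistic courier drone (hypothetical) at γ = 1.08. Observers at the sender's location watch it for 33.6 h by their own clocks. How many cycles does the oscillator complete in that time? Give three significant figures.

γ = 1.08
During 33.6 h of lab time, the oscillator's proper time advances by τ = Δt/γ = 33.6/1.080 = 31.11 h = 1.120×10⁵ s.
N = f × τ = 5.631×10⁵ × 1.120×10⁵ = 6.307×10¹⁰.

N = 6.31×10¹⁰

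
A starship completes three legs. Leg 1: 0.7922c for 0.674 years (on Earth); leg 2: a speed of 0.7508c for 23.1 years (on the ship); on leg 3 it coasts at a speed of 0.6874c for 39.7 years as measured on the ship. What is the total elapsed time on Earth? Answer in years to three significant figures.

Leg 1: 0.674 years is already measured on Earth.
Leg 2: γ = 1/√(1 − 0.7508²) = 1/√0.4363 = 1.514; Δt_2 = 1.514 × 23.1 = 34.97 years.
Leg 3: γ = 1/√(1 − 0.6874²) = 1/√0.5275 = 1.377; Δt_3 = 1.377 × 39.7 = 54.66 years.
Total: 0.6740 + 34.97 + 54.66 years.

Δt = 90.3 years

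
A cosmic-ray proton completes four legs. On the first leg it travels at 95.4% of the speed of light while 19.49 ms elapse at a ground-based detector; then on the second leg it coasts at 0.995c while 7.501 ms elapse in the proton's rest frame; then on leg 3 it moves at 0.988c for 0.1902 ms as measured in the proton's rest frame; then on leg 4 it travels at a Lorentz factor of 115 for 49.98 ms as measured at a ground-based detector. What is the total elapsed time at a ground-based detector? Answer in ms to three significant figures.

Leg 1: 19.49 ms is already measured at a ground-based detector.
Leg 2: γ = 1/√(1 − 0.995²) = 1/√0.009975 = 10.01; Δt_2 = 10.01 × 7.501 = 75.10 ms.
Leg 3: γ = 1/√(1 − 0.988²) = 1/√0.02386 = 6.474; Δt_3 = 6.474 × 0.1902 = 1.231 ms.
Leg 4: 49.98 ms is already measured at a ground-based detector.
Total: 19.49 + 75.10 + 1.231 + 49.98 ms.

Δt = 146 ms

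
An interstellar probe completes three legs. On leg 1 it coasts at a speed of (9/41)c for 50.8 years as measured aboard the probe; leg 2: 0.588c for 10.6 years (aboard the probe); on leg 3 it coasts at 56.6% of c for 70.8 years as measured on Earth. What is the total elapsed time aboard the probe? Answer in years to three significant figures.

τ = 120 years

Leg 1: 50.8 years is already measured aboard the probe.
Leg 2: 10.6 years is already measured aboard the probe.
Leg 3: β = 0.566; γ = 1/√(1 − 0.566²) = 1/√0.6796 = 1.213; τ_3 = 70.8/1.213 = 58.37 years.
Total: 50.80 + 10.60 + 58.37 years.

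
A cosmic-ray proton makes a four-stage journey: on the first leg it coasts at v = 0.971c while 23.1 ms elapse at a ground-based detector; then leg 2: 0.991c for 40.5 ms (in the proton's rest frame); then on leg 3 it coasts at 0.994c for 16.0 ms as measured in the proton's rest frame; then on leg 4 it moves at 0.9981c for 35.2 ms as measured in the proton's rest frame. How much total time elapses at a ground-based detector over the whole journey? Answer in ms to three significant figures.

Leg 1: 23.1 ms is already measured at a ground-based detector.
Leg 2: γ = 1/√(1 − 0.991²) = 1/√0.01792 = 7.470; Δt_2 = 7.470 × 40.5 = 302.6 ms.
Leg 3: γ = 1/√(1 − 0.994²) = 1/√0.01196 = 9.142; Δt_3 = 9.142 × 16.0 = 146.3 ms.
Leg 4: γ = 1/√(1 − 0.9981²) = 1/√0.003796 = 16.23; Δt_4 = 16.23 × 35.2 = 571.3 ms.
Total: 23.10 + 302.6 + 146.3 + 571.3 ms.

Δt = 1040 ms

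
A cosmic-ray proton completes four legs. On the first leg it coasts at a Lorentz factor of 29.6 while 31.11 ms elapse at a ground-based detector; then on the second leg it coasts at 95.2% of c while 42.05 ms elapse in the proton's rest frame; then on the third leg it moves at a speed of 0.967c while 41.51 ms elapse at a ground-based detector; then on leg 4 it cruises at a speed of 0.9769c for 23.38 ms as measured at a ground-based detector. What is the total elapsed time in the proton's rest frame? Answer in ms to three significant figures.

τ = 58.7 ms

Leg 1: γ = 29.6; τ_1 = 31.11/29.60 = 1.051 ms.
Leg 2: 42.05 ms is already measured in the proton's rest frame.
Leg 3: γ = 1/√(1 − 0.967²) = 1/√0.06491 = 3.925; τ_3 = 41.51/3.925 = 10.58 ms.
Leg 4: γ = 1/√(1 − 0.9769²) = 1/√0.04567 = 4.680; τ_4 = 23.38/4.680 = 4.996 ms.
Total: 1.051 + 42.05 + 10.58 + 4.996 ms.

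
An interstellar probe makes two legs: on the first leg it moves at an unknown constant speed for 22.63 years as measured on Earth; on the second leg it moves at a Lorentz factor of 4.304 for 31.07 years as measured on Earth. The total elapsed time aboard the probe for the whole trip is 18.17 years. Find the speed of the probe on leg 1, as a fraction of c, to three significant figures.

β = 0.875

Leg 1: speed unknown; τ_1 = 22.63/γ_1.
Leg 2: γ = 4.304; τ_2 = 31.07/4.304 = 7.219 years.
Total proper time: τ_1 + 7.219 = 18.17, so τ_1 = 18.17 − 7.219 = 10.95 years.
γ_1 = 22.63/10.95 = 2.066; β = √(1 − 1/γ²) = √0.7658.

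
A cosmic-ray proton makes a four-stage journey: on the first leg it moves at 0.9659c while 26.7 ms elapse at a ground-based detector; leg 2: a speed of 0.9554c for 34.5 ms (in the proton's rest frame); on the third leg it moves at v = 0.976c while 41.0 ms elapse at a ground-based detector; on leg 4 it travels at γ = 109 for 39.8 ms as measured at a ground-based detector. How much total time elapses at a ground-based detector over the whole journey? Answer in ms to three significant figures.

Leg 1: 26.7 ms is already measured at a ground-based detector.
Leg 2: γ = 1/√(1 − 0.9554²) = 1/√0.08721 = 3.386; Δt_2 = 3.386 × 34.5 = 116.8 ms.
Leg 3: 41.0 ms is already measured at a ground-based detector.
Leg 4: 39.8 ms is already measured at a ground-based detector.
Total: 26.70 + 116.8 + 41.00 + 39.80 ms.

Δt = 224 ms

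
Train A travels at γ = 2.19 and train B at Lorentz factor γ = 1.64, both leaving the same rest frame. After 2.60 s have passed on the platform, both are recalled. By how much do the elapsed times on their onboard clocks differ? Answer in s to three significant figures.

A: γ = 2.19; τ_A = 2.60/2.190 = 1.187 s.
B: γ = 1.64; τ_B = 2.60/1.640 = 1.585 s.

|τ_A − τ_B| = 0.398 s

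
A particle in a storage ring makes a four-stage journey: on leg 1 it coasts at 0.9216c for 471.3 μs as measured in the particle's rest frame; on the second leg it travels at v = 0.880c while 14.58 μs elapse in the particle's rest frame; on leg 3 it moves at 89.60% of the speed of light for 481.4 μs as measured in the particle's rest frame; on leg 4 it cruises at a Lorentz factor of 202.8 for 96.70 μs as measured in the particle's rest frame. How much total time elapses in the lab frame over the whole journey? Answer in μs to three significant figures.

Leg 1: γ = 1/√(1 − 0.9216²) = 1/√0.1507 = 2.576; Δt_1 = 2.576 × 471.3 = 1214 μs.
Leg 2: γ = 1/√(1 − 0.880²) = 1/√0.2256 = 2.105; Δt_2 = 2.105 × 14.58 = 30.70 μs.
Leg 3: β = 0.8960; γ = 1/√(1 − 0.8960²) = 1/√0.1972 = 2.252; Δt_3 = 2.252 × 481.4 = 1084 μs.
Leg 4: γ = 202.8; Δt_4 = 202.8 × 96.70 = 1.961×10⁴ μs.
Total: 1214 + 30.70 + 1084 + 1.961×10⁴ μs.

Δt = 2.19×10⁴ μs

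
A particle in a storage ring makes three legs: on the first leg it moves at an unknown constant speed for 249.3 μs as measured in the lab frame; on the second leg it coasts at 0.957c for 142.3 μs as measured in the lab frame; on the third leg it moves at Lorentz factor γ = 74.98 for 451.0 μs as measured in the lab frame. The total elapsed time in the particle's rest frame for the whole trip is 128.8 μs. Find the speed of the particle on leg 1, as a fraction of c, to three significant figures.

Leg 1: speed unknown; τ_1 = 249.3/γ_1.
Leg 2: γ = 1/√(1 − 0.957²) = 1/√0.08415 = 3.447; τ_2 = 142.3/3.447 = 41.28 μs.
Leg 3: γ = 74.98; τ_3 = 451.0/74.98 = 6.015 μs.
Total proper time: τ_1 + 41.28 + 6.015 = 128.8, so τ_1 = 128.8 − 47.29 = 81.51 μs.
γ_1 = 249.3/81.51 = 3.059; β = √(1 − 1/γ²) = √0.8931.

β = 0.945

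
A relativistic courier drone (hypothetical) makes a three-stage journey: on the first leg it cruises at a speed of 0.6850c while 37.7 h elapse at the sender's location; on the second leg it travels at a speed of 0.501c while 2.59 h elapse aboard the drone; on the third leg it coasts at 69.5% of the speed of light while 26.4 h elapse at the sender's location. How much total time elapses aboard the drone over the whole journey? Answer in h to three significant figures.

τ = 49.0 h

Leg 1: γ = 1/√(1 − 0.6850²) = 1/√0.5308 = 1.373; τ_1 = 37.7/1.373 = 27.47 h.
Leg 2: 2.59 h is already measured aboard the drone.
Leg 3: β = 0.695; γ = 1/√(1 − 0.695²) = 1/√0.5170 = 1.391; τ_3 = 26.4/1.391 = 18.98 h.
Total: 27.47 + 2.590 + 18.98 h.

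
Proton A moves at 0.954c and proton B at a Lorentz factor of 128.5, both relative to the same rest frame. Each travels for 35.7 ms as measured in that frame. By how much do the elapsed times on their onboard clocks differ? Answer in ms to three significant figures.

|τ_A − τ_B| = 10.4 ms

A: γ = 1/√(1 − 0.954²) = 1/√0.08988 = 3.335; τ_A = 35.7/3.335 = 10.70 ms.
B: γ = 128.5; τ_B = 35.7/128.5 = 0.2778 ms.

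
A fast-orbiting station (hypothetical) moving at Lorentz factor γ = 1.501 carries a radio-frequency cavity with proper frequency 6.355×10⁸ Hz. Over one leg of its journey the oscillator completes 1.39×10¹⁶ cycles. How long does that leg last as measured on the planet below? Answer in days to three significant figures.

Δt = 380 days

γ = 1.501
Proper time for N cycles: τ = N/f = 1.39×10¹⁶/(6.355×10⁸) = 2.187×10⁷ s = 253.2 days.
Lab-frame duration Δt = γτ = 1.501 × 253.2 = 380.0 days.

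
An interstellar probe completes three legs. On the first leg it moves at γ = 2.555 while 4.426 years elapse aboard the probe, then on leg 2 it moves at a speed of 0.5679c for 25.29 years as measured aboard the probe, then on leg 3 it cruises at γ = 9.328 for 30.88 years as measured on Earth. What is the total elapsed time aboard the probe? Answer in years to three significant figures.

τ = 33.0 years

Leg 1: 4.426 years is already measured aboard the probe.
Leg 2: 25.29 years is already measured aboard the probe.
Leg 3: γ = 9.328; τ_3 = 30.88/9.328 = 3.310 years.
Total: 4.426 + 25.29 + 3.310 years.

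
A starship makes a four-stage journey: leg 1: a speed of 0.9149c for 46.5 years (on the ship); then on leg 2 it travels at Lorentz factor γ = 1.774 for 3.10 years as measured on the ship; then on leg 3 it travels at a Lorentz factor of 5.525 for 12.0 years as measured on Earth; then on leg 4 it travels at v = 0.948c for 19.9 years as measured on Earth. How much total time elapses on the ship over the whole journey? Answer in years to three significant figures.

Leg 1: 46.5 years is already measured on the ship.
Leg 2: 3.10 years is already measured on the ship.
Leg 3: γ = 5.525; τ_3 = 12.0/5.525 = 2.172 years.
Leg 4: γ = 1/√(1 − 0.948²) = 1/√0.1013 = 3.142; τ_4 = 19.9/3.142 = 6.334 years.
Total: 46.50 + 3.100 + 2.172 + 6.334 years.

τ = 58.1 years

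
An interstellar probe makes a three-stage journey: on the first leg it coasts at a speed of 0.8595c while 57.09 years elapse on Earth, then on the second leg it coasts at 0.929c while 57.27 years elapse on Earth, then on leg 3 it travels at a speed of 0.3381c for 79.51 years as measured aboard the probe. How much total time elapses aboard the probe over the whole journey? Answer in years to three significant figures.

τ = 130 years

Leg 1: γ = 1/√(1 − 0.8595²) = 1/√0.2613 = 1.956; τ_1 = 57.09/1.956 = 29.18 years.
Leg 2: γ = 1/√(1 − 0.929²) = 1/√0.1370 = 2.702; τ_2 = 57.27/2.702 = 21.19 years.
Leg 3: 79.51 years is already measured aboard the probe.
Total: 29.18 + 21.19 + 79.51 years.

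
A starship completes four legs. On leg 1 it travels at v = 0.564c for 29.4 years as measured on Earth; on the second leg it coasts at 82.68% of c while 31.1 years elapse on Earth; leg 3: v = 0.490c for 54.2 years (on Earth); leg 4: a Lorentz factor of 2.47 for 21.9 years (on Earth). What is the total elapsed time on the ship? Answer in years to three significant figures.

τ = 97.9 years

Leg 1: γ = 1/√(1 − 0.564²) = 1/√0.6819 = 1.211; τ_1 = 29.4/1.211 = 24.28 years.
Leg 2: β = 0.8268; γ = 1/√(1 − 0.8268²) = 1/√0.3164 = 1.778; τ_2 = 31.1/1.778 = 17.49 years.
Leg 3: γ = 1/√(1 − 0.490²) = 1/√0.7599 = 1.147; τ_3 = 54.2/1.147 = 47.25 years.
Leg 4: γ = 2.47; τ_4 = 21.9/2.470 = 8.866 years.
Total: 24.28 + 17.49 + 47.25 + 8.866 years.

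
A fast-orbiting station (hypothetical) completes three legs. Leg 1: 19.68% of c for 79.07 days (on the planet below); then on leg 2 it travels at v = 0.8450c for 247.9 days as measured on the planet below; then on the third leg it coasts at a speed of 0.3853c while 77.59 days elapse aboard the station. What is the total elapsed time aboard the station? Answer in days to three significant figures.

τ = 288 days

Leg 1: β = 0.1968; γ = 1/√(1 − 0.1968²) = 1/√0.9613 = 1.020; τ_1 = 79.07/1.020 = 77.52 days.
Leg 2: γ = 1/√(1 − 0.8450²) = 1/√0.2860 = 1.870; τ_2 = 247.9/1.870 = 132.6 days.
Leg 3: 77.59 days is already measured aboard the station.
Total: 77.52 + 132.6 + 77.59 days.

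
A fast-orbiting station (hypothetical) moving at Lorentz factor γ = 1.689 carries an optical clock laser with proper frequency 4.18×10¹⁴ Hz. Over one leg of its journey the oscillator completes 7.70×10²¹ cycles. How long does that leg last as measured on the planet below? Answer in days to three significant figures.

γ = 1.689
Proper time for N cycles: τ = N/f = 7.70×10²¹/(4.18×10¹⁴) = 1.842×10⁷ s = 213.2 days.
Lab-frame duration Δt = γτ = 1.689 × 213.2 = 360.1 days.

Δt = 360 days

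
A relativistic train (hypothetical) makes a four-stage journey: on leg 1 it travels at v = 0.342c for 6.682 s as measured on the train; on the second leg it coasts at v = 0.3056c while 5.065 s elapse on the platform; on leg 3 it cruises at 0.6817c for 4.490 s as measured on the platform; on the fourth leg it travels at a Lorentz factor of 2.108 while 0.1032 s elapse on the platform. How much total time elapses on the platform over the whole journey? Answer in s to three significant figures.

Leg 1: γ = 1/√(1 − 0.342²) = 1/√0.8830 = 1.064; Δt_1 = 1.064 × 6.682 = 7.111 s.
Leg 2: 5.065 s is already measured on the platform.
Leg 3: 4.490 s is already measured on the platform.
Leg 4: 0.1032 s is already measured on the platform.
Total: 7.111 + 5.065 + 4.490 + 0.1032 s.

Δt = 16.8 s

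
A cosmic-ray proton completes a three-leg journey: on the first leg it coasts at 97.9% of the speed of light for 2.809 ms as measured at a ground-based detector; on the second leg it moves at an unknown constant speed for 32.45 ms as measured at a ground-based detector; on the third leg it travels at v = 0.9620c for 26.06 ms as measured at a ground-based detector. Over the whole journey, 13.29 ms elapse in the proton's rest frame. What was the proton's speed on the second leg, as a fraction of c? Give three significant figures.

β = 0.985

Leg 1: β = 0.979; γ = 1/√(1 − 0.979²) = 1/√0.04156 = 4.905; τ_1 = 2.809/4.905 = 0.5726 ms.
Leg 2: speed unknown; τ_2 = 32.45/γ_2.
Leg 3: γ = 1/√(1 − 0.9620²) = 1/√0.07456 = 3.662; τ_3 = 26.06/3.662 = 7.116 ms.
Total proper time: 0.5726 + τ_2 + 7.116 = 13.29, so τ_2 = 13.29 − 7.688 = 5.602 ms.
γ_2 = 32.45/5.602 = 5.793; β = √(1 − 1/γ²) = √0.9702.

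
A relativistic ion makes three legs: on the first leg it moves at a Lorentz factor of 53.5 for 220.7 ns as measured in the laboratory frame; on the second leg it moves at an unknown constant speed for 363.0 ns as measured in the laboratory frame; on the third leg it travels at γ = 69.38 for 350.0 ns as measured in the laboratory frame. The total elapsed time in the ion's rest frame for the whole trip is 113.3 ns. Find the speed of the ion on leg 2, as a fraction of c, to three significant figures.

β = 0.958

Leg 1: γ = 53.5; τ_1 = 220.7/53.50 = 4.125 ns.
Leg 2: speed unknown; τ_2 = 363.0/γ_2.
Leg 3: γ = 69.38; τ_3 = 350.0/69.38 = 5.045 ns.
Total proper time: 4.125 + τ_2 + 5.045 = 113.3, so τ_2 = 113.3 − 9.170 = 104.1 ns.
γ_2 = 363.0/104.1 = 3.486; β = √(1 − 1/γ²) = √0.9177.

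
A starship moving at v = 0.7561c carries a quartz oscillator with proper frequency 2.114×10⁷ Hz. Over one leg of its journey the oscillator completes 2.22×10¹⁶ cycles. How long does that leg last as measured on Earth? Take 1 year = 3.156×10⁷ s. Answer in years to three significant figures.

Δt = 50.8 years

γ = 1/√(1 − 0.7561²) = 1/√0.4283 = 1.528
Proper time for N cycles: τ = N/f = 2.22×10¹⁶/(2.114×10⁷) = 1.050×10⁹ s = 33.27 years.
Lab-frame duration Δt = γτ = 1.528 × 33.27 = 50.84 years.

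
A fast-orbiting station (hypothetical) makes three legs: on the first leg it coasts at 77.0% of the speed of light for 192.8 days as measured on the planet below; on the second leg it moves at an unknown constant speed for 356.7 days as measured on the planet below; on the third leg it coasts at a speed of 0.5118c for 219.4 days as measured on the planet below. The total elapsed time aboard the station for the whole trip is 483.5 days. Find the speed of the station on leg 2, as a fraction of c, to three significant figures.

β = 0.876

Leg 1: β = 0.770; γ = 1/√(1 − 0.770²) = 1/√0.4071 = 1.567; τ_1 = 192.8/1.567 = 123.0 days.
Leg 2: speed unknown; τ_2 = 356.7/γ_2.
Leg 3: γ = 1/√(1 − 0.5118²) = 1/√0.7381 = 1.164; τ_3 = 219.4/1.164 = 188.5 days.
Total proper time: 123.0 + τ_2 + 188.5 = 483.5, so τ_2 = 483.5 − 311.5 = 172.0 days.
γ_2 = 356.7/172.0 = 2.074; β = √(1 − 1/γ²) = √0.7675.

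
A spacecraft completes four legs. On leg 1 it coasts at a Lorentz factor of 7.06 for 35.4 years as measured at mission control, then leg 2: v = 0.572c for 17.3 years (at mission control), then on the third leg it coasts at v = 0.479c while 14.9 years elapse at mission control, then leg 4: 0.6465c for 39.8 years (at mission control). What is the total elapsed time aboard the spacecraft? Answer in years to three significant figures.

Leg 1: γ = 7.06; τ_1 = 35.4/7.060 = 5.014 years.
Leg 2: γ = 1/√(1 − 0.572²) = 1/√0.6728 = 1.219; τ_2 = 17.3/1.219 = 14.19 years.
Leg 3: γ = 1/√(1 − 0.479²) = 1/√0.7706 = 1.139; τ_3 = 14.9/1.139 = 13.08 years.
Leg 4: γ = 1/√(1 − 0.6465²) = 1/√0.5820 = 1.311; τ_4 = 39.8/1.311 = 30.36 years.
Total: 5.014 + 14.19 + 13.08 + 30.36 years.

τ = 62.6 years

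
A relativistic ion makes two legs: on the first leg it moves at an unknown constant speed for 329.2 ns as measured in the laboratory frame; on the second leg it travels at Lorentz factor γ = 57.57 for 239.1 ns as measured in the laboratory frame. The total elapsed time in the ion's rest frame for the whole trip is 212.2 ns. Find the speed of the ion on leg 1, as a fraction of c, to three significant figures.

Leg 1: speed unknown; τ_1 = 329.2/γ_1.
Leg 2: γ = 57.57; τ_2 = 239.1/57.57 = 4.153 ns.
Total proper time: τ_1 + 4.153 = 212.2, so τ_1 = 212.2 − 4.153 = 208.0 ns.
γ_1 = 329.2/208.0 = 1.582; β = √(1 − 1/γ²) = √0.6006.

β = 0.775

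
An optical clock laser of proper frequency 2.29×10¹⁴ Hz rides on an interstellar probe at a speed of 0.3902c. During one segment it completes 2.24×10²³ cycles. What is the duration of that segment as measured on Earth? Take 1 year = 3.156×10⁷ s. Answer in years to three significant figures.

γ = 1/√(1 − 0.3902²) = 1/√0.8477 = 1.086
Proper time for N cycles: τ = N/f = 2.24×10²³/(2.29×10¹⁴) = 9.782×10⁸ s = 30.99 years.
Lab-frame duration Δt = γτ = 1.086 × 30.99 = 33.66 years.

Δt = 33.7 years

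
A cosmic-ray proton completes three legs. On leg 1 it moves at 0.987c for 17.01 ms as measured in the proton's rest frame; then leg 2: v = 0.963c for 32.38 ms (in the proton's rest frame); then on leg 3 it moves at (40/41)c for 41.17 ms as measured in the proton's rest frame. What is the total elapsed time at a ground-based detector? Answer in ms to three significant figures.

Δt = 414 ms

Leg 1: γ = 1/√(1 − 0.987²) = 1/√0.02583 = 6.222; Δt_1 = 6.222 × 17.01 = 105.8 ms.
Leg 2: γ = 1/√(1 − 0.963²) = 1/√0.07263 = 3.711; Δt_2 = 3.711 × 32.38 = 120.1 ms.
Leg 3: γ = 1/√(1 − (40/41)²) = 41/9 ≈ 4.556; Δt_3 = 4.556 × 41.17 = 187.6 ms.
Total: 105.8 + 120.1 + 187.6 ms.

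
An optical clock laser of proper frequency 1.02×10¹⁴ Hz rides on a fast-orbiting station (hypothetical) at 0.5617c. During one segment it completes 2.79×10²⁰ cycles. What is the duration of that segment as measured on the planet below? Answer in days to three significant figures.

γ = 1/√(1 − 0.5617²) = 1/√0.6845 = 1.209
Proper time for N cycles: τ = N/f = 2.79×10²⁰/(1.02×10¹⁴) = 2.735×10⁶ s = 31.66 days.
Lab-frame duration Δt = γτ = 1.209 × 31.66 = 38.27 days.

Δt = 38.3 days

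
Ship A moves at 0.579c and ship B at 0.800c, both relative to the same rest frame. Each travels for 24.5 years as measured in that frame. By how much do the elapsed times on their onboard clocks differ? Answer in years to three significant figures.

A: γ = 1/√(1 − 0.579²) = 1/√0.6648 = 1.227; τ_A = 24.5/1.227 = 19.98 years.
B: γ = 1/√(1 − 0.800²) = 5/3 ≈ 1.667; τ_B = 24.5/1.667 = 14.70 years.

|τ_A − τ_B| = 5.28 years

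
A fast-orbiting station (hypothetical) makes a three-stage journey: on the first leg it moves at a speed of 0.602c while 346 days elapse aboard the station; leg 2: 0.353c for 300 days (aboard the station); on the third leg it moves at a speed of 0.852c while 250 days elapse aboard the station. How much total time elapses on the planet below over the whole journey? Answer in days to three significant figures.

Δt = 1230 days

Leg 1: γ = 1/√(1 − 0.602²) = 1/√0.6376 = 1.252; Δt_1 = 1.252 × 346 = 433.3 days.
Leg 2: γ = 1/√(1 − 0.353²) = 1/√0.8754 = 1.069; Δt_2 = 1.069 × 300 = 320.6 days.
Leg 3: γ = 1/√(1 − 0.852²) = 1/√0.2741 = 1.910; Δt_3 = 1.910 × 250 = 477.5 days.
Total: 433.3 + 320.6 + 477.5 days.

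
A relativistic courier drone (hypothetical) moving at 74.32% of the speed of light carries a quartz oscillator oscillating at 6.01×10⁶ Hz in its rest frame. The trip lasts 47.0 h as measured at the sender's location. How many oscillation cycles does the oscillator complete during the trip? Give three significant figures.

β = 0.7432; γ = 1/√(1 − 0.7432²) = 1/√0.4477 = 1.495
The oscillator's own cycle count is N = f × τ where τ is the proper time aboard the drone. τ = Δt/γ = 47.0/1.495 = 31.45 h = 1.132×10⁵ s.
N = 6.01×10⁶ × 1.132×10⁵ = 6.804×10¹¹.

N = 6.80×10¹¹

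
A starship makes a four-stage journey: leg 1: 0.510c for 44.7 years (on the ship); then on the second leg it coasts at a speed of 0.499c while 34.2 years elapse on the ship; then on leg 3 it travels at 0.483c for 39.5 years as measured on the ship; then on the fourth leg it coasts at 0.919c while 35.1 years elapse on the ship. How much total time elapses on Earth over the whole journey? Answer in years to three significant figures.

Leg 1: γ = 1/√(1 − 0.510²) = 1/√0.7399 = 1.163; Δt_1 = 1.163 × 44.7 = 51.97 years.
Leg 2: γ = 1/√(1 − 0.499²) = 1/√0.7510 = 1.154; Δt_2 = 1.154 × 34.2 = 39.46 years.
Leg 3: γ = 1/√(1 − 0.483²) = 1/√0.7667 = 1.142; Δt_3 = 1.142 × 39.5 = 45.11 years.
Leg 4: γ = 1/√(1 − 0.919²) = 1/√0.1554 = 2.536; Δt_4 = 2.536 × 35.1 = 89.03 years.
Total: 51.97 + 39.46 + 45.11 + 89.03 years.

Δt = 226 years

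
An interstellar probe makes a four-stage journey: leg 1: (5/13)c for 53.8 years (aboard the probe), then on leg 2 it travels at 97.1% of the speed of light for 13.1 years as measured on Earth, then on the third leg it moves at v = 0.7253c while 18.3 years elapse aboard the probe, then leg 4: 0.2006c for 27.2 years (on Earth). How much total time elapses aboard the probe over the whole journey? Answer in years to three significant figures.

Leg 1: 53.8 years is already measured aboard the probe.
Leg 2: β = 0.971; γ = 1/√(1 − 0.971²) = 1/√0.05716 = 4.183; τ_2 = 13.1/4.183 = 3.132 years.
Leg 3: 18.3 years is already measured aboard the probe.
Leg 4: γ = 1/√(1 − 0.2006²) = 1/√0.9598 = 1.021; τ_4 = 27.2/1.021 = 26.65 years.
Total: 53.80 + 3.132 + 18.30 + 26.65 years.

τ = 102 years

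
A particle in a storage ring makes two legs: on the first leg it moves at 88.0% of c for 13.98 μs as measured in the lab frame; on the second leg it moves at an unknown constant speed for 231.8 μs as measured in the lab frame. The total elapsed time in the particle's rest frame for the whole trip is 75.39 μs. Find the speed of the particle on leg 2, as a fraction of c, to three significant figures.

Leg 1: β = 0.880; γ = 1/√(1 − 0.880²) = 1/√0.2256 = 2.105; τ_1 = 13.98/2.105 = 6.640 μs.
Leg 2: speed unknown; τ_2 = 231.8/γ_2.
Total proper time: 6.640 + τ_2 = 75.39, so τ_2 = 75.39 − 6.640 = 68.75 μs.
γ_2 = 231.8/68.75 = 3.372; β = √(1 − 1/γ²) = √0.9120.

β = 0.955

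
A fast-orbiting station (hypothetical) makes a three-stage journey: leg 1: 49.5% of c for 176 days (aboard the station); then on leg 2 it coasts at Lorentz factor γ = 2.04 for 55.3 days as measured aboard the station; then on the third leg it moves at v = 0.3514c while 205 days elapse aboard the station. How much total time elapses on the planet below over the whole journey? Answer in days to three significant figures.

Leg 1: β = 0.495; γ = 1/√(1 − 0.495²) = 1/√0.7550 = 1.151; Δt_1 = 1.151 × 176 = 202.6 days.
Leg 2: γ = 2.04; Δt_2 = 2.040 × 55.3 = 112.8 days.
Leg 3: γ = 1/√(1 − 0.3514²) = 1/√0.8765 = 1.068; Δt_3 = 1.068 × 205 = 219.0 days.
Total: 202.6 + 112.8 + 219.0 days.

Δt = 534 days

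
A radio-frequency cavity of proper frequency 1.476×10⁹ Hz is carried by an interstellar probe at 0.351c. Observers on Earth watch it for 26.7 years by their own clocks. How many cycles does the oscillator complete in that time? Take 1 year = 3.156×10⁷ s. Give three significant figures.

γ = 1/√(1 − 0.351²) = 1/√0.8768 = 1.068
During 26.7 years of lab time, the oscillator's proper time advances by τ = Δt/γ = 26.7/1.068 = 25.00 years = 7.890×10⁸ s.
N = f × τ = 1.476×10⁹ × 7.890×10⁸ = 1.165×10¹⁸.

N = 1.16×10¹⁸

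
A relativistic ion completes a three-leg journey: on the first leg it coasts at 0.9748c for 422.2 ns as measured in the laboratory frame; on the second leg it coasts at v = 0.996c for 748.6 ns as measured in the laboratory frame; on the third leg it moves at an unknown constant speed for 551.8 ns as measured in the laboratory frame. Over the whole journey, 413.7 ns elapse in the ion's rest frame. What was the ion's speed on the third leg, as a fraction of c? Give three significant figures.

β = 0.889

Leg 1: γ = 1/√(1 − 0.9748²) = 1/√0.04976 = 4.483; τ_1 = 422.2/4.483 = 94.18 ns.
Leg 2: γ = 1/√(1 − 0.996²) = 1/√0.007984 = 11.19; τ_2 = 748.6/11.19 = 66.89 ns.
Leg 3: speed unknown; τ_3 = 551.8/γ_3.
Total proper time: 94.18 + 66.89 + τ_3 = 413.7, so τ_3 = 413.7 − 161.1 = 252.6 ns.
γ_3 = 551.8/252.6 = 2.184; β = √(1 − 1/γ²) = √0.7904.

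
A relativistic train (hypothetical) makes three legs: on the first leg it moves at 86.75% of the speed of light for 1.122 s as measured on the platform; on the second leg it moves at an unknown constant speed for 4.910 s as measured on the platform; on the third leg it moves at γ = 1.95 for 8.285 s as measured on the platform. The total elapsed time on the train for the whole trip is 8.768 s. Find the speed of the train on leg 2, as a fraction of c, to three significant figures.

Leg 1: β = 0.8675; γ = 1/√(1 − 0.8675²) = 1/√0.2474 = 2.010; τ_1 = 1.122/2.010 = 0.5581 s.
Leg 2: speed unknown; τ_2 = 4.910/γ_2.
Leg 3: γ = 1.95; τ_3 = 8.285/1.950 = 4.249 s.
Total proper time: 0.5581 + τ_2 + 4.249 = 8.768, so τ_2 = 8.768 − 4.807 = 3.961 s.
γ_2 = 4.910/3.961 = 1.240; β = √(1 − 1/γ²) = √0.3491.

β = 0.591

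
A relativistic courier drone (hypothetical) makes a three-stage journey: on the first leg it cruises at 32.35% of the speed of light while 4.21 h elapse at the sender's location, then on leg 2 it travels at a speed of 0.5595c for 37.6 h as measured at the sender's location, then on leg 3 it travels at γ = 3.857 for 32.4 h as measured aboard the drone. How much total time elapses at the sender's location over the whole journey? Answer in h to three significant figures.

Δt = 167 h

Leg 1: 4.21 h is already measured at the sender's location.
Leg 2: 37.6 h is already measured at the sender's location.
Leg 3: γ = 3.857; Δt_3 = 3.857 × 32.4 = 125.0 h.
Total: 4.210 + 37.60 + 125.0 h.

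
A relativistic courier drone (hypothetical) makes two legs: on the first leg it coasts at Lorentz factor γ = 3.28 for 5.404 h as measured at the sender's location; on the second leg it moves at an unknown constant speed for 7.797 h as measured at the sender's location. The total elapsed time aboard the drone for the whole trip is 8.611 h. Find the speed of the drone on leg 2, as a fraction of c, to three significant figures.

β = 0.450

Leg 1: γ = 3.28; τ_1 = 5.404/3.280 = 1.648 h.
Leg 2: speed unknown; τ_2 = 7.797/γ_2.
Total proper time: 1.648 + τ_2 = 8.611, so τ_2 = 8.611 − 1.648 = 6.963 h.
γ_2 = 7.797/6.963 = 1.120; β = √(1 − 1/γ²) = √0.2024.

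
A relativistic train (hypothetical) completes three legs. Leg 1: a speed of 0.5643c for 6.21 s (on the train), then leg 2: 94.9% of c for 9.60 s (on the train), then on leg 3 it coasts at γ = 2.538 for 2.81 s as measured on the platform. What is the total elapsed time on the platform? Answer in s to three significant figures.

Δt = 40.8 s

Leg 1: γ = 1/√(1 − 0.5643²) = 1/√0.6816 = 1.211; Δt_1 = 1.211 × 6.21 = 7.522 s.
Leg 2: β = 0.949; γ = 1/√(1 − 0.949²) = 1/√0.09940 = 3.172; Δt_2 = 3.172 × 9.60 = 30.45 s.
Leg 3: 2.81 s is already measured on the platform.
Total: 7.522 + 30.45 + 2.810 s.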